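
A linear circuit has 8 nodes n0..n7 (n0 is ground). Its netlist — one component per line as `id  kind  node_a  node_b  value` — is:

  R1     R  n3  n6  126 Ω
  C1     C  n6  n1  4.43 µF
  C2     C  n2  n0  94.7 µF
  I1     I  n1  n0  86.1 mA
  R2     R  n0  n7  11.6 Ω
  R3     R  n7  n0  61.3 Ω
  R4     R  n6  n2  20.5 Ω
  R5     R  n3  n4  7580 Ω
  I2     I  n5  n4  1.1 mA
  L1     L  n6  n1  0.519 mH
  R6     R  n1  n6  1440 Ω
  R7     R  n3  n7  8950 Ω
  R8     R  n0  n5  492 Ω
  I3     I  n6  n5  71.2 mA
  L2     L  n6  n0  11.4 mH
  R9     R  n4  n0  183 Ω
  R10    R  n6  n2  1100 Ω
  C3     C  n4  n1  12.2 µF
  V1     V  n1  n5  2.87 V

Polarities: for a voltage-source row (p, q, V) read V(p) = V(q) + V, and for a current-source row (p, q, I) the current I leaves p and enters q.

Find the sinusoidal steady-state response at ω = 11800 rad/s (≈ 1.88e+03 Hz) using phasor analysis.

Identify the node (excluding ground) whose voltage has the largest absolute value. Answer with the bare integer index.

5

Element admittances at ω=11800 rad/s:
  Y(R1) = 0.007937+0.000j S between n3,n6
  Y(C1) = 0.000+0.05227j S between n6,n1
  Y(C2) = 0.000+1.117j S between n2,n0
  I1: injects 0.0861 A into n0 (from n1)
  Y(R2) = 0.08621+0.000j S between n0,n7
  Y(R3) = 0.01631+0.000j S between n7,n0
  Y(R4) = 0.04878+0.000j S between n6,n2
  Y(R5) = 0.0001319+0.000j S between n3,n4
  I2: injects 0.0011 A into n4 (from n5)
  Y(L1) = 0.000-0.1633j S between n6,n1
  Y(R6) = 0.0006944+0.000j S between n1,n6
  Y(R7) = 0.0001117+0.000j S between n3,n7
  Y(R8) = 0.002033+0.000j S between n0,n5
  I3: injects 0.0712 A into n5 (from n6)
  Y(L2) = 0.000-0.007434j S between n6,n0
  Y(R9) = 0.005464+0.000j S between n4,n0
  Y(R10) = 0.0009091+0.000j S between n6,n2
  Y(C3) = 0.000+0.1440j S between n4,n1
  V1: constraint V(n1)−V(n5) = 2.87
Assemble and solve the 8×8 MNA system:
  V(n1)=-1.402-0.1103j  V(n2)=-0.008207+0.06150j  V(n3)=-1.372-0.1222j  V(n4)=-1.395-0.1709j  V(n5)=-4.272-0.1103j  V(n6)=-1.391-0.1231j  V(n7)=-0.001494-0.0001330j
  i(V1)=-0.07878-0.0002242j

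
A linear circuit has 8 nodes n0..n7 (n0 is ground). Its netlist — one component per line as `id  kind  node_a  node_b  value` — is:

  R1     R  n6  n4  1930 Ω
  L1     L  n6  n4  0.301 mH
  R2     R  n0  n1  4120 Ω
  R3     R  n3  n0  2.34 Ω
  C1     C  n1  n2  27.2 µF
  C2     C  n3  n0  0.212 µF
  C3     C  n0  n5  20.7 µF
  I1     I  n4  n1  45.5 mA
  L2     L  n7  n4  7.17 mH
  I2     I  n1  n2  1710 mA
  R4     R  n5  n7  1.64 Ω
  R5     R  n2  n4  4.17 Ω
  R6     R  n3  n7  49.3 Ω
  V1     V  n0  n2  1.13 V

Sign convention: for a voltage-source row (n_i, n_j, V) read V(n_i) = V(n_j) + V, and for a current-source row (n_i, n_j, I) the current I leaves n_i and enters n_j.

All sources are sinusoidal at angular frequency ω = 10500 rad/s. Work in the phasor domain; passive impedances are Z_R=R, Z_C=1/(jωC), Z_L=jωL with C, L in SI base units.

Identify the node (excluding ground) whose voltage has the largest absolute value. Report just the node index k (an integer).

1

MNA unknowns: 7 node voltages V₁..V_7 plus 1 source current (V1)
R1: Y=0.0005181+0.000j on G[6,4]
L1: Y=0.000-0.3164j on G[6,4]
R2: Y=0.0002427+0.000j on G[0,1]
R3: Y=0.4274+0.000j on G[3,0]
C1: Y=0.000+0.2856j on G[1,2]
C2: Y=0.000+0.002226j on G[3,0]
C3: Y=0.000+0.2173j on G[0,5]
I1: z[4]−=0.0455, z[1]+=0.0455
L2: Y=0.000-0.01328j on G[7,4]
I2: z[1]−=1.71, z[2]+=1.71
R4: Y=0.6098+0.000j on G[5,7]
R5: Y=0.2398+0.000j on G[2,4]
R6: Y=0.02028+0.000j on G[3,7]
V1: row V0−V2=1.13, i_V1 at 0,2
solve → V1=-1.135+5.827j, V2=-1.130+0.000j, V3=0.003455+0.001931j, V4=-1.313-0.07694j, V5=0.08106+0.01410j, V6=-1.313-0.07694j, V7=0.07603+0.04300j
aux → i_V1=-0.001869+0.01987j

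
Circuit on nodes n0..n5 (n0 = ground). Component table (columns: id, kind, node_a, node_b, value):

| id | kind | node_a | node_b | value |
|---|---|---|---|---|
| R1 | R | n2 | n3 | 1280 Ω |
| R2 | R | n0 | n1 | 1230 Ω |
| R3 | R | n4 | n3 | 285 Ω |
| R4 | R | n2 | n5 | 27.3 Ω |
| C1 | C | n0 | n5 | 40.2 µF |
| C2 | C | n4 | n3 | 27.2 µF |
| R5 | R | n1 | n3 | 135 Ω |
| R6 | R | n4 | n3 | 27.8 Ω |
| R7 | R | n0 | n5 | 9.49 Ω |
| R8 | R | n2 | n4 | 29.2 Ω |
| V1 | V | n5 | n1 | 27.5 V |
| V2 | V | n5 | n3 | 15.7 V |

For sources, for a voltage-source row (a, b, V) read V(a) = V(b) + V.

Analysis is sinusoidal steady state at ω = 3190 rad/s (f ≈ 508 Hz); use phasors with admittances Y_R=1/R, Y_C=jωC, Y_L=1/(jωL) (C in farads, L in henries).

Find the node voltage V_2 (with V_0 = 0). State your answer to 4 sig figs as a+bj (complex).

Element admittances at ω=3190 rad/s:
  Y(R1) = 0.0007813+0.000j S between n2,n3
  Y(R2) = 0.0008130+0.000j S between n0,n1
  Y(R3) = 0.003509+0.000j S between n4,n3
  Y(R4) = 0.03663+0.000j S between n2,n5
  Y(C1) = 0.000+0.1282j S between n0,n5
  Y(C2) = 0.000+0.08677j S between n4,n3
  Y(R5) = 0.007407+0.000j S between n1,n3
  Y(R6) = 0.03597+0.000j S between n4,n3
  Y(R7) = 0.1054+0.000j S between n0,n5
  Y(R8) = 0.03425+0.000j S between n2,n4
  V1: constraint V(n5)−V(n1) = 27.5
  V2: constraint V(n5)−V(n3) = 15.7
Assemble and solve the 7×7 MNA system:
  V(n1)=-27.41-0.1034j  V(n2)=-6.892-1.157j  V(n3)=-15.61-0.1034j  V(n4)=-14.16-2.308j  V(n5)=0.08564-0.1034j
  i(V1)=-0.1097-8.409e-05j  i(V2)=-0.1682-0.03859j

-6.892-1.157j V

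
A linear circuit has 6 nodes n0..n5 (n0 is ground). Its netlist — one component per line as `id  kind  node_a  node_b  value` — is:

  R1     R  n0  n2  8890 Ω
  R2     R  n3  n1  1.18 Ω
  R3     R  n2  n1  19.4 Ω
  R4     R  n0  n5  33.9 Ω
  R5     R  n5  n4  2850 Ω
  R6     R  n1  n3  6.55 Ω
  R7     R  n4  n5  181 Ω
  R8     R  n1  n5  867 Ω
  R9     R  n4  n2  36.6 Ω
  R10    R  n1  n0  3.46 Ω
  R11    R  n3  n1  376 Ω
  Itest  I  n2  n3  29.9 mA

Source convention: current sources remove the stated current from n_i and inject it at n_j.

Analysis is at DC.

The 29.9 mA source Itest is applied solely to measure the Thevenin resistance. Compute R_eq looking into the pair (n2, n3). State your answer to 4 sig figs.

MNA unknowns: 5 node voltages V₁..V_5
R1: Y=0.0001125 on G[0,2]
R2: Y=0.8475 on G[3,1]
R3: Y=0.05155 on G[2,1]
R4: Y=0.02950 on G[0,5]
R5: Y=0.0003509 on G[5,4]
R6: Y=0.1527 on G[1,3]
R7: Y=0.005525 on G[4,5]
R8: Y=0.001153 on G[1,5]
R9: Y=0.02732 on G[4,2]
R10: Y=0.2890 on G[1,0]
R11: Y=0.002660 on G[3,1]
Itest: z[2]−=0.0299, z[3]+=0.0299
solve → V1=0.007531, V2=-0.5285, V3=0.03735, V4=-0.4477, V5=-0.07178

R_eq = 18.93 Ω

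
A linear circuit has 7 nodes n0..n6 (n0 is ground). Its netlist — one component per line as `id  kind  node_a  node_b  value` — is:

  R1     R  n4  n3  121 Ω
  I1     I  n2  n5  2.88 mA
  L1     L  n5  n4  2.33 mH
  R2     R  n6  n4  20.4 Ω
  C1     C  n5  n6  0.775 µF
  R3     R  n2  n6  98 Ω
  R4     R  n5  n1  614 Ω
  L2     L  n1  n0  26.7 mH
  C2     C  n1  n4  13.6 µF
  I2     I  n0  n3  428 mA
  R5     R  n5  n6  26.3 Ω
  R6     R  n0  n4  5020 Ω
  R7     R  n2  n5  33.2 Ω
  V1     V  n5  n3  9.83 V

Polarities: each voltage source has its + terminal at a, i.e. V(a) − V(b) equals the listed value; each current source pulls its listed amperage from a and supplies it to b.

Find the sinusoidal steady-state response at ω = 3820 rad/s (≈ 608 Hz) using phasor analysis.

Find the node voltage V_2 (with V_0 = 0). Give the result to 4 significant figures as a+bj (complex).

MNA unknowns: 6 node voltages V₁..V_6 plus 1 source current (V1)
R1: Y=0.008264+0.000j on G[4,3]
I1: z[2]−=0.00288, z[5]+=0.00288
L1: Y=0.000-0.1124j on G[5,4]
R2: Y=0.04902+0.000j on G[6,4]
C1: Y=0.000+0.002961j on G[5,6]
R3: Y=0.01020+0.000j on G[2,6]
R4: Y=0.001629+0.000j on G[5,1]
L2: Y=0.000-0.009804j on G[1,0]
C2: Y=0.000+0.05195j on G[1,4]
I2: z[0]−=0.428, z[3]+=0.428
R5: Y=0.03802+0.000j on G[5,6]
R6: Y=0.0001992+0.000j on G[0,4]
R7: Y=0.03012+0.000j on G[2,5]
V1: row V5−V3=9.83, i_V1 at 5,3
solve → V1=0.7200+43.64j, V2=1.618+39.11j, V3=-7.971+39.66j, V4=0.7088+35.44j, V5=1.859+39.66j, V6=1.188+37.50j
aux → i_V1=-0.4997+0.03490j

1.618+39.11j V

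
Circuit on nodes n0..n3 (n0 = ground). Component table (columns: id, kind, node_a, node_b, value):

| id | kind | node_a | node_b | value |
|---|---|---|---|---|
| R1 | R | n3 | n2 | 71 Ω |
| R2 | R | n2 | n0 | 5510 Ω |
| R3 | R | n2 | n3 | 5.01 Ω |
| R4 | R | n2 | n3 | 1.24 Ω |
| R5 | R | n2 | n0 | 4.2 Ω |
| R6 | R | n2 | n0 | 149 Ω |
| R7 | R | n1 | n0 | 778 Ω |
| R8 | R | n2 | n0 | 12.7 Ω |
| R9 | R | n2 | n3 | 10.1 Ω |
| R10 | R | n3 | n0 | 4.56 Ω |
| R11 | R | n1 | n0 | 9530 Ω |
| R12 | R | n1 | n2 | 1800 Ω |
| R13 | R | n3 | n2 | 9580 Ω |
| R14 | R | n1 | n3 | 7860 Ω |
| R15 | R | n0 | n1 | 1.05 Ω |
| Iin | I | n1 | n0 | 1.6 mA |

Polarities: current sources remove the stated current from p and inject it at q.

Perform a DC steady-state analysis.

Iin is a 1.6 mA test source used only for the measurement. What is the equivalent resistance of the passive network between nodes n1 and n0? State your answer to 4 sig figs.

Element admittances at DC:
  Y(R1) = 0.01408 S between n3,n2
  Y(R2) = 0.0001815 S between n2,n0
  Y(R3) = 0.1996 S between n2,n3
  Y(R4) = 0.8065 S between n2,n3
  Y(R5) = 0.2381 S between n2,n0
  Y(R6) = 0.006711 S between n2,n0
  Y(R7) = 0.001285 S between n1,n0
  Y(R8) = 0.07874 S between n2,n0
  Y(R9) = 0.09901 S between n2,n3
  Y(R10) = 0.2193 S between n3,n0
  Y(R11) = 0.0001049 S between n1,n0
  Y(R12) = 0.0005556 S between n1,n2
  Y(R13) = 0.0001044 S between n3,n2
  Y(R14) = 0.0001272 S between n1,n3
  Y(R15) = 0.9524 S between n0,n1
  Iin: injects 0.0016 A into n0 (from n1)
Assemble and solve the 3×3 MNA system:
  V(n1)=-0.001676  V(n2)=-2.185e-06  V(n3)=-1.987e-06

R_eq = 1.048 Ω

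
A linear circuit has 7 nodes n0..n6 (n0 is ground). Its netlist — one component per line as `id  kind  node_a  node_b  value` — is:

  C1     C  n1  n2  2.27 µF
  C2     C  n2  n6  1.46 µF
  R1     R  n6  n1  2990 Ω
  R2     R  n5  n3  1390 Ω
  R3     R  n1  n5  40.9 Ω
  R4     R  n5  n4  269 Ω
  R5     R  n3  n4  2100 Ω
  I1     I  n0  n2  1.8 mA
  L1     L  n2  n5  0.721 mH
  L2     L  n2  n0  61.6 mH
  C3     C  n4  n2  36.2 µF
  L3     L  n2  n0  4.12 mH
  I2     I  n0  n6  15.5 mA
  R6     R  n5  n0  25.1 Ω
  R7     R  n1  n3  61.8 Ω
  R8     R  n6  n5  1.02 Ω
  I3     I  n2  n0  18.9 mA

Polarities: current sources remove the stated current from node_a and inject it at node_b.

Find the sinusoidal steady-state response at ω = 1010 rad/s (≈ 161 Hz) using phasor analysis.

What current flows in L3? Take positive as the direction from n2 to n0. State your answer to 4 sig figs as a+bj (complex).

Element admittances at ω=1010 rad/s:
  Y(C1) = 0.000+0.002293j S between n1,n2
  Y(C2) = 0.000+0.001475j S between n2,n6
  Y(R1) = 0.0003344+0.000j S between n6,n1
  Y(R2) = 0.0007194+0.000j S between n5,n3
  Y(R3) = 0.02445+0.000j S between n1,n5
  Y(R4) = 0.003717+0.000j S between n5,n4
  Y(R5) = 0.0004762+0.000j S between n3,n4
  I1: injects 0.0018 A into n2 (from n0)
  Y(L1) = 0.000-1.373j S between n2,n5
  Y(L2) = 0.000-0.01607j S between n2,n0
  Y(C3) = 0.000+0.03656j S between n4,n2
  Y(L3) = 0.000-0.2403j S between n2,n0
  I2: injects 0.0155 A into n6 (from n0)
  Y(R6) = 0.03984+0.000j S between n5,n0
  Y(R7) = 0.01618+0.000j S between n1,n3
  Y(R8) = 0.9804+0.000j S between n6,n5
  I3: injects 0.0189 A into n0 (from n2)
Assemble and solve the 6×6 MNA system:
  V(n1)=0.002152+0.004589j  V(n2)=0.0007620-0.006389j  V(n3)=0.002100+0.004304j  V(n4)=0.002037-0.006280j  V(n5)=0.0009577+0.004903j  V(n6)=0.01678+0.004879j

-0.001535-0.0001831j A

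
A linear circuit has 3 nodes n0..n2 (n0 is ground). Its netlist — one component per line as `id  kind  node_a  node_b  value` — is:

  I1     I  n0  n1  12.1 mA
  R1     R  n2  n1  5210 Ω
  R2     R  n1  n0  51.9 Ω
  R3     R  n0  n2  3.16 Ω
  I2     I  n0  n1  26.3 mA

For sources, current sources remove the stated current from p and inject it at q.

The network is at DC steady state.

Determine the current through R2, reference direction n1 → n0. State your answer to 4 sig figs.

0.03802 A

Apply KCL at each of the 2 non-ground nodes and solve the resulting linear system.
Node n1: branches {I1, R1, R2, I2} → V_1 = 1.973
Node n2: branches {R1, R3} → V_2 = 0.001196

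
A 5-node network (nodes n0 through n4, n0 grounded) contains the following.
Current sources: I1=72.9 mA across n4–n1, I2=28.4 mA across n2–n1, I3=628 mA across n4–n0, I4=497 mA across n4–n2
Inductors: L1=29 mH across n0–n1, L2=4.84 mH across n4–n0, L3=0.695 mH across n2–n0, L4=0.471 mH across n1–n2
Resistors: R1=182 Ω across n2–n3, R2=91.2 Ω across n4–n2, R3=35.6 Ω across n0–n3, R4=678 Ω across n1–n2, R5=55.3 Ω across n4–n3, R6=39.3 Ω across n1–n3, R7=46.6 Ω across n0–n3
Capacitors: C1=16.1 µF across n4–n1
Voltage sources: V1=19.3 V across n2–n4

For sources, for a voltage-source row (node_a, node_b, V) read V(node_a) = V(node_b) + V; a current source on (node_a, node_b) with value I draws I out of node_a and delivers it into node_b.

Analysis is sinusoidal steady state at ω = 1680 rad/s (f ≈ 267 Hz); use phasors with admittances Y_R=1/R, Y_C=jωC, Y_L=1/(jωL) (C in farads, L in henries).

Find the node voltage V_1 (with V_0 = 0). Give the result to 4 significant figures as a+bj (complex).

2.725-0.5277j V

Apply KCL at each of the 4 non-ground nodes and solve the resulting linear system.
Node n1: branches {I1, L1, R4, C1, I2, R6, L4} → V_1 = 2.725-0.5277j
Node n2: branches {R1, R2, R4, I2, L3, L4, I4, V1} → V_2 = 2.353-0.5151j
Node n3: branches {R1, R3, R5, R6, R7} → V_3 = -2.274-0.2594j
Node n4: branches {I1, R2, R5, L2, C1, I3, I4, V1} → V_4 = -16.95-0.5151j
Source currents: i(V1)=0.6573+1.547j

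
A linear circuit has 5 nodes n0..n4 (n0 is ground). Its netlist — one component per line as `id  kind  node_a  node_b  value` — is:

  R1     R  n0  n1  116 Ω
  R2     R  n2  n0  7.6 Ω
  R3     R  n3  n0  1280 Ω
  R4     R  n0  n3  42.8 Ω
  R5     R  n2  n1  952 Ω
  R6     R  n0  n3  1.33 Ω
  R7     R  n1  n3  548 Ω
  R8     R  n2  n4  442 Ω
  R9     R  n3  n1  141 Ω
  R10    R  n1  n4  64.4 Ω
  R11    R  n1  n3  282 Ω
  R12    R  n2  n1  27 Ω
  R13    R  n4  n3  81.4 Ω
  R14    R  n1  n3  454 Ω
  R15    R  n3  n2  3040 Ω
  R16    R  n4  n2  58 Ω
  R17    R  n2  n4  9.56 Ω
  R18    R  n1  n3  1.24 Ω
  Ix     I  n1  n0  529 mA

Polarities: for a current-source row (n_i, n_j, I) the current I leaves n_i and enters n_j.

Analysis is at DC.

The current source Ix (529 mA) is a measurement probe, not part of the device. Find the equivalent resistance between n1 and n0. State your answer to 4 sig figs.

R_eq = 2.247 Ω

Element admittances at DC:
  Y(R1) = 0.008621 S between n0,n1
  Y(R2) = 0.1316 S between n2,n0
  Y(R3) = 0.0007813 S between n3,n0
  Y(R4) = 0.02336 S between n0,n3
  Y(R5) = 0.001050 S between n2,n1
  Y(R6) = 0.7519 S between n0,n3
  Y(R7) = 0.001825 S between n1,n3
  Y(R8) = 0.002262 S between n2,n4
  Y(R9) = 0.007092 S between n3,n1
  Y(R10) = 0.01553 S between n1,n4
  Y(R11) = 0.003546 S between n1,n3
  Y(R12) = 0.03704 S between n2,n1
  Y(R13) = 0.01229 S between n4,n3
  Y(R14) = 0.002203 S between n1,n3
  Y(R15) = 0.0003289 S between n3,n2
  Y(R16) = 0.01724 S between n4,n2
  Y(R17) = 0.1046 S between n2,n4
  Y(R18) = 0.8065 S between n1,n3
  Ix: injects 0.529 A into n0 (from n1)
Assemble and solve the 4×4 MNA system:
  V(n1)=-1.189  V(n2)=-0.3459  V(n3)=-0.6098  V(n4)=-0.4534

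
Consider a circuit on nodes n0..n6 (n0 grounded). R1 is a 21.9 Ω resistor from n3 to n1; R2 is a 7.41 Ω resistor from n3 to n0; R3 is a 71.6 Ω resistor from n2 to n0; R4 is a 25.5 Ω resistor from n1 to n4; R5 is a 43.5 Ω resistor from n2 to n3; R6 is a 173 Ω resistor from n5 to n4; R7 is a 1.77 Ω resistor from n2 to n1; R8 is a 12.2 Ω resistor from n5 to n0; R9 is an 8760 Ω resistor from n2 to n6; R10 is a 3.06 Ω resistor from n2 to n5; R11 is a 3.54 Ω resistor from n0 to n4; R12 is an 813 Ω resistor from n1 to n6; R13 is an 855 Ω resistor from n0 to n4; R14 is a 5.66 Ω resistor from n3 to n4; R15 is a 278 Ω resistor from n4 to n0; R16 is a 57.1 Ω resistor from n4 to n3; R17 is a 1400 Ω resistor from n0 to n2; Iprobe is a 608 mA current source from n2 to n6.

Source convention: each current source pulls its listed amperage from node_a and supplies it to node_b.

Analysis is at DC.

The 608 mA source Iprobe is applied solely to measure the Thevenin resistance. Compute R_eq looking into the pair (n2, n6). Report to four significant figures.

Apply KCL at each of the 6 non-ground nodes and solve the resulting linear system.
Node n1: branches {R1, R4, R7, R12} → V_1 = 0.5499
Node n2: branches {R3, R5, R7, R9, R10, R17, Iprobe} → V_2 = -0.3626
Node n3: branches {R1, R2, R5, R14, R16} → V_3 = 0.07394
Node n4: branches {R4, R6, R11, R13, R14, R15, R16} → V_4 = 0.06511
Node n5: branches {R6, R8, R10} → V_5 = -0.2850
Node n6: branches {R9, R12, Iprobe} → V_6 = 452.8

R_eq = 745.3 Ω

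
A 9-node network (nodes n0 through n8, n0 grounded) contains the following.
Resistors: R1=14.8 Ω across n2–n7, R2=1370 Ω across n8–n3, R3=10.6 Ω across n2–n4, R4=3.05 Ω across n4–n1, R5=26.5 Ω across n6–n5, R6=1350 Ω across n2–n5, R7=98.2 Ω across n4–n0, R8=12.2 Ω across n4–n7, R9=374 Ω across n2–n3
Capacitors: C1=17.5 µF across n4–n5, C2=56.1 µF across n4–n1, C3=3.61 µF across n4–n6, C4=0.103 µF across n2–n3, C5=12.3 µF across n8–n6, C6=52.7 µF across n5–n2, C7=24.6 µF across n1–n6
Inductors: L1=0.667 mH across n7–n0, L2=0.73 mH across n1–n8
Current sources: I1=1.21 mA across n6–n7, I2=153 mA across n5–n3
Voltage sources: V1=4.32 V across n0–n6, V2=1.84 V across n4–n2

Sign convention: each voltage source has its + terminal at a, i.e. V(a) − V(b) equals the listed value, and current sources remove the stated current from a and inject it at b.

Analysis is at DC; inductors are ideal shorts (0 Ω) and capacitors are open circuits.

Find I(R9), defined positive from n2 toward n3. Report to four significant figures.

-0.1213 A

Element admittances at DC:
  Y(R1) = 0.06757 S between n2,n7
  Y(C1) = 0.000 S between n4,n5
  Y(R2) = 0.0007299 S between n8,n3
  Y(R3) = 0.09434 S between n2,n4
  Y(C2) = 0.000 S between n4,n1
  Y(R4) = 0.3279 S between n4,n1
  Y(R5) = 0.03774 S between n6,n5
  Y(R6) = 0.0007407 S between n2,n5
  Y(R7) = 0.01018 S between n4,n0
  Y(C3) = 0.000 S between n4,n6
  L1: short n7↔n0 (DC inductor)
  Y(C4) = 0.000 S between n2,n3
  Y(R8) = 0.08197 S between n4,n7
  I1: injects 0.00121 A into n7 (from n6)
  Y(C5) = 0.000 S between n8,n6
  Y(R9) = 0.002674 S between n2,n3
  Y(C6) = 0.000 S between n5,n2
  Y(C7) = 0.000 S between n1,n6
  L2: short n1↔n8 (DC inductor)
  I2: injects 0.153 A into n3 (from n5)
  V1: constraint V(n0)−V(n6) = 4.32
  V2: constraint V(n4)−V(n2) = 1.84
Assemble and solve the 12×12 MNA system:
  V(n1)=1.796  V(n2)=-0.1411  V(n3)=45.22  V(n4)=1.699  V(n5)=-8.216  V(n6)=-4.320  V(n7)=0.000  V(n8)=1.796
  i(L1)=0.1309  i(L2)=-0.03170  i(V1)=0.1482  i(V2)=-0.2984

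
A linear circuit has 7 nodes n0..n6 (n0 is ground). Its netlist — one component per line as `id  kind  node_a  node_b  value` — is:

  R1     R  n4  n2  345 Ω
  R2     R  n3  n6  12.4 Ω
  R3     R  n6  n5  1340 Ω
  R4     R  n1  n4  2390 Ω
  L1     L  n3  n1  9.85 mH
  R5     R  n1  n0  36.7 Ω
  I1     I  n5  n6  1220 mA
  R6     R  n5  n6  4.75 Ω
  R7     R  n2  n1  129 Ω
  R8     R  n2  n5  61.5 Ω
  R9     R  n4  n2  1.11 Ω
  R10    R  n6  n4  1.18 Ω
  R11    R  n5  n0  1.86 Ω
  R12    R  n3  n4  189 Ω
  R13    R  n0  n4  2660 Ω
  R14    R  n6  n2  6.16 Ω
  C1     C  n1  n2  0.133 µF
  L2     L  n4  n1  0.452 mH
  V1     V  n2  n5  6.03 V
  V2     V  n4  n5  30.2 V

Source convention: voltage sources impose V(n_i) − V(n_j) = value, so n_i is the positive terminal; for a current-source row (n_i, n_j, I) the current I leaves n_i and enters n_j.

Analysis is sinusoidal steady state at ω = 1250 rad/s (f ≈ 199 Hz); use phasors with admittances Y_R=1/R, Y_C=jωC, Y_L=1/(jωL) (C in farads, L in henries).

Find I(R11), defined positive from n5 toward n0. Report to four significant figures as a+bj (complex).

-0.7888+0.01774j A

MNA unknowns: 6 node voltages V₁..V_6 plus 2 source currents (V1, V2)
R1: Y=0.002899+0.000j on G[4,2]
R2: Y=0.08065+0.000j on G[3,6]
R3: Y=0.0007463+0.000j on G[6,5]
R4: Y=0.0004184+0.000j on G[1,4]
L1: Y=0.000-0.08122j on G[3,1]
R5: Y=0.02725+0.000j on G[1,0]
I1: z[5]−=1.22, z[6]+=1.22
R6: Y=0.2105+0.000j on G[5,6]
R7: Y=0.007752+0.000j on G[2,1]
R8: Y=0.01626+0.000j on G[2,5]
R9: Y=0.9009+0.000j on G[4,2]
R10: Y=0.8475+0.000j on G[6,4]
R11: Y=0.5376+0.000j on G[5,0]
R12: Y=0.005291+0.000j on G[3,4]
R13: Y=0.0003759+0.000j on G[0,4]
R14: Y=0.1623+0.000j on G[6,2]
C1: Y=0.000+0.0001663j on G[1,2]
L2: Y=0.000-1.770j on G[4,1]
V1: row V2−V5=6.03, i_V1 at 2,5
V2: row V4−V5=30.2, i_V2 at 4,5
solve → V1=28.55-0.6514j, V2=4.563+0.03299j, V3=24.84-3.696j, V4=28.73+0.03299j, V5=-1.467+0.03299j, V6=21.51-0.1980j
aux → i_V1=24.68-0.03882j, i_V2=-29.21+0.1054j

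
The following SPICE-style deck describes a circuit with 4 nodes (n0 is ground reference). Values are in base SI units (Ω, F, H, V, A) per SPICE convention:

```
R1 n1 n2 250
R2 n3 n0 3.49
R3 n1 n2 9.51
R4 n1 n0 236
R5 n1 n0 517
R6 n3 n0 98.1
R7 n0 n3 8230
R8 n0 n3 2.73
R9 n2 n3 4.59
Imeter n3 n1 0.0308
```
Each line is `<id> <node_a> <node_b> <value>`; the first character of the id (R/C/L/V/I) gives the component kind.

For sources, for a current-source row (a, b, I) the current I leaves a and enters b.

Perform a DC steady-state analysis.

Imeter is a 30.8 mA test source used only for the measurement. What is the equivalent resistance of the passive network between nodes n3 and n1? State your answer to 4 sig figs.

R_eq = 12.68 Ω

MNA unknowns: 3 node voltages V₁..V_3
R1: Y=0.004000 on G[1,2]
R2: Y=0.2865 on G[3,0]
R3: Y=0.1052 on G[1,2]
R4: Y=0.004237 on G[1,0]
R5: Y=0.001934 on G[1,0]
R6: Y=0.01019 on G[3,0]
R7: Y=0.0001215 on G[0,3]
R8: Y=0.3663 on G[0,3]
R9: Y=0.2179 on G[2,3]
Imeter: z[3]−=0.0308, z[1]+=0.0308
solve → V1=0.3871, V2=0.1268, V3=-0.003602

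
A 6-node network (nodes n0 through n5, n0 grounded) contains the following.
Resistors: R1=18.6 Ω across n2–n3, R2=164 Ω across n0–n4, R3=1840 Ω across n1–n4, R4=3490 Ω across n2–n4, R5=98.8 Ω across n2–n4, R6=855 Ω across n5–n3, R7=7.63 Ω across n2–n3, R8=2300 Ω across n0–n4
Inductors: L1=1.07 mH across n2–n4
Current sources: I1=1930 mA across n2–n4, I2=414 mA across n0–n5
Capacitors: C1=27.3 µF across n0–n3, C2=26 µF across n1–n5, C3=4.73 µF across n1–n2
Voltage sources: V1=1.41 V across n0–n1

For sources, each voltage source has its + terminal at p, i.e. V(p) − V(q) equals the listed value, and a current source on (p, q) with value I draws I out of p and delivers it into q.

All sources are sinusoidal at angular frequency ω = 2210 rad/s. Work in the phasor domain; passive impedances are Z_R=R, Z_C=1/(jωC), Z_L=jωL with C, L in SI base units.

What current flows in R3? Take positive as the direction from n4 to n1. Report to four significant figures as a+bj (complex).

MNA unknowns: 5 node voltages V₁..V_5 plus 1 source current (V1)
R1: Y=0.05376+0.000j on G[2,3]
R2: Y=0.006098+0.000j on G[0,4]
L1: Y=0.000-0.4229j on G[2,4]
I1: z[2]−=1.93, z[4]+=1.93
R3: Y=0.0005435+0.000j on G[1,4]
R4: Y=0.0002865+0.000j on G[2,4]
I2: z[0]−=0.414, z[5]+=0.414
C1: Y=0.000+0.06033j on G[0,3]
C2: Y=0.000+0.05746j on G[1,5]
R5: Y=0.01012+0.000j on G[2,4]
R6: Y=0.001170+0.000j on G[5,3]
R7: Y=0.1311+0.000j on G[2,3]
C3: Y=0.000+0.01045j on G[1,2]
R8: Y=0.0004348+0.000j on G[0,4]
V1: row V0−V1=1.41, i_V1 at 0,1
solve → V1=-1.410+0.000j, V2=-0.7577-0.2117j, V3=-0.7635-0.008068j, V4=-0.5724+4.355j, V5=-1.263-7.215j
aux → i_V1=-0.4173-0.01761j

0.0004552+0.002367j A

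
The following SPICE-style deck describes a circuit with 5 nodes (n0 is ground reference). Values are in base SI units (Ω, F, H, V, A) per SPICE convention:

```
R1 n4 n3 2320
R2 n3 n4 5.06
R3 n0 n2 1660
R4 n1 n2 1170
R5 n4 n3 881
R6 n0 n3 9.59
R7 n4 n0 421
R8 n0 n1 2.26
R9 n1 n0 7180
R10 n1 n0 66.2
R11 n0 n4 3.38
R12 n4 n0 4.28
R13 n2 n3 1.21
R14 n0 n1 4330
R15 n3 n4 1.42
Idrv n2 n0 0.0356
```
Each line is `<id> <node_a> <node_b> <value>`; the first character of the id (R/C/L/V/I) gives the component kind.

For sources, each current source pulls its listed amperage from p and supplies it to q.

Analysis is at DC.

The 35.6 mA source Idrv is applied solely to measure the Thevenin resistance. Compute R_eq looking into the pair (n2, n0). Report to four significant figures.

R_eq = 3.470 Ω

Apply KCL at each of the 4 non-ground nodes and solve the resulting linear system.
Node n1: branches {R4, R8, R9, R10, R14} → V_1 = -0.0002301
Node n2: branches {R3, R4, R13, Idrv} → V_2 = -0.1235
Node n3: branches {R1, R2, R5, R6, R13, R15} → V_3 = -0.08067
Node n4: branches {R1, R2, R5, R7, R11, R12, R15} → V_4 = -0.05078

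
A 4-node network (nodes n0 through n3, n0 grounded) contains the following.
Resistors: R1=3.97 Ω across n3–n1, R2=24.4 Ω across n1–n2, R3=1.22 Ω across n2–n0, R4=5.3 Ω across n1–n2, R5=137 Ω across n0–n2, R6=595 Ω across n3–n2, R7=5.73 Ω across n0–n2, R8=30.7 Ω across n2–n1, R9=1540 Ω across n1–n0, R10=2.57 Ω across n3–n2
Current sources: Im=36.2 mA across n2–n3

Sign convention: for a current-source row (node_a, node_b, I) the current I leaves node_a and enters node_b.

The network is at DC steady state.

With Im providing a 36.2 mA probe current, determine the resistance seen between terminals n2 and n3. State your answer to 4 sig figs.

R_eq = 1.925 Ω

MNA unknowns: 3 node voltages V₁..V_3
R1: Y=0.2519 on G[3,1]
R2: Y=0.04098 on G[1,2]
R3: Y=0.8197 on G[2,0]
R4: Y=0.1887 on G[1,2]
R5: Y=0.007299 on G[0,2]
R6: Y=0.001681 on G[3,2]
R7: Y=0.1745 on G[0,2]
R8: Y=0.03257 on G[2,1]
R9: Y=0.0006494 on G[1,0]
R10: Y=0.3891 on G[3,2]
Im: z[2]−=0.0362, z[3]+=0.0362
solve → V1=0.03408, V2=-2.210e-05, V3=0.06967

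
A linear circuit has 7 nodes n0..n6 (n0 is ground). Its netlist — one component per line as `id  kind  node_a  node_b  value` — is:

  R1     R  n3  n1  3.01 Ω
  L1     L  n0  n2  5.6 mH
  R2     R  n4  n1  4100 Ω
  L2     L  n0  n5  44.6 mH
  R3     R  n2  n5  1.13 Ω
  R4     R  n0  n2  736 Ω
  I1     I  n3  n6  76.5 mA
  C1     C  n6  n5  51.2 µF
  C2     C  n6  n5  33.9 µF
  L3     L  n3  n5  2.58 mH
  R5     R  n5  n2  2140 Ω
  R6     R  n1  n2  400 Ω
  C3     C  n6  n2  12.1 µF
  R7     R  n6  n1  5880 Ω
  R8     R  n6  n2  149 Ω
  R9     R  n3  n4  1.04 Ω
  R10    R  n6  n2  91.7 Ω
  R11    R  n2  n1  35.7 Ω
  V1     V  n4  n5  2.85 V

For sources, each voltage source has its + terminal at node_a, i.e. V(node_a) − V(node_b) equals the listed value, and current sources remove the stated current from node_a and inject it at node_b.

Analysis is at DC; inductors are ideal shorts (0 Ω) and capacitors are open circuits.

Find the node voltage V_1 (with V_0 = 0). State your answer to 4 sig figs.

0.003928 V

Element admittances at DC:
  Y(R1) = 0.3322 S between n3,n1
  L1: short n0↔n2 (DC inductor)
  Y(R2) = 0.0002439 S between n4,n1
  L2: short n0↔n5 (DC inductor)
  Y(R3) = 0.8850 S between n2,n5
  Y(R4) = 0.001359 S between n0,n2
  I1: injects 0.0765 A into n6 (from n3)
  Y(C1) = 0.000 S between n6,n5
  Y(C2) = 0.000 S between n6,n5
  L3: short n3↔n5 (DC inductor)
  Y(R5) = 0.0004673 S between n5,n2
  Y(R6) = 0.002500 S between n1,n2
  Y(C3) = 0.000 S between n6,n2
  Y(R7) = 0.0001701 S between n6,n1
  Y(R8) = 0.006711 S between n6,n2
  Y(R9) = 0.9615 S between n3,n4
  Y(R10) = 0.01091 S between n6,n2
  Y(R11) = 0.02801 S between n2,n1
  V1: constraint V(n4)−V(n5) = 2.85
Assemble and solve the 10×10 MNA system:
  V(n1)=0.003928  V(n2)=0.000  V(n3)=0.000  V(n4)=2.850  V(n5)=0.000  V(n6)=4.301
  i(L1)=-0.07589  i(L2)=0.07589  i(L3)=2.665  i(V1)=-2.741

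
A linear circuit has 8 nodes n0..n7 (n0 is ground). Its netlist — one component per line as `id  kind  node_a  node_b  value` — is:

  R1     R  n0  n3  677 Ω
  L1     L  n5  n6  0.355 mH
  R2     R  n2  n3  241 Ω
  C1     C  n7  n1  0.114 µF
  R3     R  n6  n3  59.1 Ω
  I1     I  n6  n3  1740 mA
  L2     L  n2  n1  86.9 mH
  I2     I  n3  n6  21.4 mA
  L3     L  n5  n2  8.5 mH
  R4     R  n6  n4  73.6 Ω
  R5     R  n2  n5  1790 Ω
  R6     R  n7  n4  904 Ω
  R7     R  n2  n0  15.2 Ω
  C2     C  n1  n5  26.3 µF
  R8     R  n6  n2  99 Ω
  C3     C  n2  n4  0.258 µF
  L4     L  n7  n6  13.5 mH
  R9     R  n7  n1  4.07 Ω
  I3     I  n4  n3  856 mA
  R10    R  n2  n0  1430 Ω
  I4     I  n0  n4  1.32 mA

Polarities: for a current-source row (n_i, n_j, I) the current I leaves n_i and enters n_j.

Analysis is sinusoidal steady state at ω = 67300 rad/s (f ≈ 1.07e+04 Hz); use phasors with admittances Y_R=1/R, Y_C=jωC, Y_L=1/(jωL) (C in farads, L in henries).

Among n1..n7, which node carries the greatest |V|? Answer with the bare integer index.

MNA unknowns: 7 node voltages V₁..V_7
R1: Y=0.001477+0.000j on G[0,3]
L1: Y=0.000-0.04186j on G[5,6]
R2: Y=0.004149+0.000j on G[2,3]
C1: Y=0.000+0.007672j on G[7,1]
R3: Y=0.01692+0.000j on G[6,3]
I1: z[6]−=1.74, z[3]+=1.74
L2: Y=0.000-0.0001710j on G[2,1]
I2: z[3]−=0.0214, z[6]+=0.0214
L3: Y=0.000-0.001748j on G[5,2]
R4: Y=0.01359+0.000j on G[6,4]
R5: Y=0.0005587+0.000j on G[2,5]
R6: Y=0.001106+0.000j on G[7,4]
R7: Y=0.06579+0.000j on G[2,0]
C2: Y=0.000+1.770j on G[1,5]
R8: Y=0.01010+0.000j on G[6,2]
C3: Y=0.000+0.01736j on G[2,4]
L4: Y=0.000-0.001101j on G[7,6]
R9: Y=0.2457+0.000j on G[7,1]
I3: z[4]−=0.856, z[3]+=0.856
R10: Y=0.0006993+0.000j on G[2,0]
I4: z[0]−=0.00132, z[4]+=0.00132
solve → V1=-4.347+17.02j, V2=-2.438-0.3010j, V3=110.6+13.55j, V4=-18.39+36.90j, V5=-4.359+17.01j, V6=-4.162+18.13j, V7=-4.403+17.11j

3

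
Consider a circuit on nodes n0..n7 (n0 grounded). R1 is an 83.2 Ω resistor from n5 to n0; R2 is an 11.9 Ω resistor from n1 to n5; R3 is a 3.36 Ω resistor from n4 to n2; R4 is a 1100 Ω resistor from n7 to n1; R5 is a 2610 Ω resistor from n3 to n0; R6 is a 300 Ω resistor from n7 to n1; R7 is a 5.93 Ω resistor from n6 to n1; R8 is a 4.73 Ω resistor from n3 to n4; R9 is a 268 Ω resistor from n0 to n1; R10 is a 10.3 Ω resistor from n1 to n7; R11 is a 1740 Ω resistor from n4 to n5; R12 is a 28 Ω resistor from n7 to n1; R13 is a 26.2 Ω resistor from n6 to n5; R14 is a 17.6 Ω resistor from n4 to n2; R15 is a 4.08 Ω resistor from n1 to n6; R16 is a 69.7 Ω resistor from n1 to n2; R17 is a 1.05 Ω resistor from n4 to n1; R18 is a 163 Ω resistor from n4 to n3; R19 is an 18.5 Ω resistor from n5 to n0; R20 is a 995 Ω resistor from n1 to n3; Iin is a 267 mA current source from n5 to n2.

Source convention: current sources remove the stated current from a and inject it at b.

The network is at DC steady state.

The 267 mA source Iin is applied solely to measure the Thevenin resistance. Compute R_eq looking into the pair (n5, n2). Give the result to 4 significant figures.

R_eq = 11.75 Ω

Element admittances at DC:
  Y(R1) = 0.01202 S between n5,n0
  Y(R2) = 0.08403 S between n1,n5
  Y(R3) = 0.2976 S between n4,n2
  Y(R4) = 0.0009091 S between n7,n1
  Y(R5) = 0.0003831 S between n3,n0
  Y(R6) = 0.003333 S between n7,n1
  Y(R7) = 0.1686 S between n6,n1
  Y(R8) = 0.2114 S between n3,n4
  Y(R9) = 0.003731 S between n0,n1
  Y(R10) = 0.09709 S between n1,n7
  Y(R11) = 0.0005747 S between n4,n5
  Y(R12) = 0.03571 S between n7,n1
  Y(R13) = 0.03817 S between n6,n5
  Y(R14) = 0.05682 S between n4,n2
  Y(R15) = 0.2451 S between n1,n6
  Y(R16) = 0.01435 S between n1,n2
  Y(R17) = 0.9524 S between n4,n1
  Y(R18) = 0.006135 S between n4,n3
  Y(R19) = 0.05405 S between n5,n0
  Y(R20) = 0.001005 S between n1,n3
  Iin: injects 0.267 A into n2 (from n5)
Assemble and solve the 7×7 MNA system:
  V(n1)=2.033  V(n2)=3.010  V(n3)=2.291  V(n4)=2.296  V(n5)=-0.1281  V(n6)=1.851  V(n7)=2.033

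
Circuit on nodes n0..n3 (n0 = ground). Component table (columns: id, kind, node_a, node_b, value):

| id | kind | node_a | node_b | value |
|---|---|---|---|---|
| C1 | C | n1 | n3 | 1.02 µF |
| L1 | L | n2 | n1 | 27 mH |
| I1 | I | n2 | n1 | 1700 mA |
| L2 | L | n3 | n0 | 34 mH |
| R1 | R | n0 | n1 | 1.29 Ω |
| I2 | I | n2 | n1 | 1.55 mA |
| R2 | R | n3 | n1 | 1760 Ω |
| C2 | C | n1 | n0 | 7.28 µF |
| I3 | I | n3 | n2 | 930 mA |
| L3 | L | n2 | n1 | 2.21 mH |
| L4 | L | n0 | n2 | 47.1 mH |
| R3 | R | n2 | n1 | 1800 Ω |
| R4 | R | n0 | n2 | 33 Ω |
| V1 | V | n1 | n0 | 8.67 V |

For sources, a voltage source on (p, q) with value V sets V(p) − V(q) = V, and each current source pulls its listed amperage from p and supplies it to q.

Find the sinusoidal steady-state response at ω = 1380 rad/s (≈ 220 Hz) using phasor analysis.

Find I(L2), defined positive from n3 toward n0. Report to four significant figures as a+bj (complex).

-0.9893+0.04131j A

Apply KCL at each of the 3 non-ground nodes and solve the resulting linear system.
Node n1: branches {C1, L1, I1, R1, I2, R2, C2, L3, R3, V1} → V_1 = 8.670+0.000j
Node n2: branches {L1, I1, I2, I3, L3, L4, R3, R4} → V_2 = 8.081-2.745j
Node n3: branches {C1, L2, R2, I3} → V_3 = -1.938-46.42j
Source currents: i(V1)=-5.934+0.07911j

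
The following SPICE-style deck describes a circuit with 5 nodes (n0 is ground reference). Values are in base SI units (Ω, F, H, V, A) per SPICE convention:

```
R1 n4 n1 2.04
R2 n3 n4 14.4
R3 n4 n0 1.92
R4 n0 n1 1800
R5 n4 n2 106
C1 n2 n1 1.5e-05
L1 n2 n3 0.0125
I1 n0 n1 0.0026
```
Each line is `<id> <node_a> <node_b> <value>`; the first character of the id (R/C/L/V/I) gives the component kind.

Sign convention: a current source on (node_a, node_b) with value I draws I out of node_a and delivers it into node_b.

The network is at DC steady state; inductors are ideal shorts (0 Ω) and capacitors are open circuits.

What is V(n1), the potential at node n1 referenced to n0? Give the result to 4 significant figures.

Element admittances at DC:
  Y(R1) = 0.4902 S between n4,n1
  Y(R2) = 0.06944 S between n3,n4
  Y(R3) = 0.5208 S between n4,n0
  Y(R4) = 0.0005556 S between n0,n1
  Y(R5) = 0.009434 S between n4,n2
  Y(C1) = 0.000 S between n2,n1
  L1: short n2↔n3 (DC inductor)
  I1: injects 0.0026 A into n1 (from n0)
Assemble and solve the 5×5 MNA system:
  V(n1)=0.01027  V(n2)=0.004981  V(n3)=0.004981  V(n4)=0.004981
  i(L1)=0.000

0.01027 V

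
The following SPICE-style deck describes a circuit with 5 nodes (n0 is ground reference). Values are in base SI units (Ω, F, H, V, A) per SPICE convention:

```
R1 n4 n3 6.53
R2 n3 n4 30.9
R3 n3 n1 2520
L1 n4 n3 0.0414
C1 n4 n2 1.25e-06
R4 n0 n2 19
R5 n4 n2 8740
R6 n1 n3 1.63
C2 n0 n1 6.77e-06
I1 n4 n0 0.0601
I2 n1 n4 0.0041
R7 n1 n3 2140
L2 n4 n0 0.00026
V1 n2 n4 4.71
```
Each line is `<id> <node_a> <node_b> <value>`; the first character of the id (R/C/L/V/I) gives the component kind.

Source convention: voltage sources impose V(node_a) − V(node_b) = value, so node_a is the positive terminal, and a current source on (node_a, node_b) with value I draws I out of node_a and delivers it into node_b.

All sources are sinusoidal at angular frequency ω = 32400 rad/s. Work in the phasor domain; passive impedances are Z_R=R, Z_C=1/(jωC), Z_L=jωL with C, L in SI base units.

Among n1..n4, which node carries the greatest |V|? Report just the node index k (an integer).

2

MNA unknowns: 4 node voltages V₁..V_4 plus 1 source current (V1)
R1: Y=0.1531+0.000j on G[4,3]
R2: Y=0.03236+0.000j on G[3,4]
R3: Y=0.0003968+0.000j on G[3,1]
L1: Y=0.000-0.0007455j on G[4,3]
C1: Y=0.000+0.04050j on G[4,2]
R4: Y=0.05263+0.000j on G[0,2]
R5: Y=0.0001144+0.000j on G[4,2]
R6: Y=0.6135+0.000j on G[1,3]
C2: Y=0.000+0.2193j on G[0,1]
I1: z[4]−=0.0601, z[0]+=0.0601
I2: z[1]−=0.0041, z[4]+=0.0041
R7: Y=0.0004673+0.000j on G[1,3]
L2: Y=0.000-0.1187j on G[4,0]
V1: row V2−V4=4.71, i_V1 at 2,4
solve → V1=-0.8154+0.6464j, V2=2.932-0.6118j, V3=-1.040+0.3553j, V4=-1.778-0.6118j
aux → i_V1=-0.1549-0.1586j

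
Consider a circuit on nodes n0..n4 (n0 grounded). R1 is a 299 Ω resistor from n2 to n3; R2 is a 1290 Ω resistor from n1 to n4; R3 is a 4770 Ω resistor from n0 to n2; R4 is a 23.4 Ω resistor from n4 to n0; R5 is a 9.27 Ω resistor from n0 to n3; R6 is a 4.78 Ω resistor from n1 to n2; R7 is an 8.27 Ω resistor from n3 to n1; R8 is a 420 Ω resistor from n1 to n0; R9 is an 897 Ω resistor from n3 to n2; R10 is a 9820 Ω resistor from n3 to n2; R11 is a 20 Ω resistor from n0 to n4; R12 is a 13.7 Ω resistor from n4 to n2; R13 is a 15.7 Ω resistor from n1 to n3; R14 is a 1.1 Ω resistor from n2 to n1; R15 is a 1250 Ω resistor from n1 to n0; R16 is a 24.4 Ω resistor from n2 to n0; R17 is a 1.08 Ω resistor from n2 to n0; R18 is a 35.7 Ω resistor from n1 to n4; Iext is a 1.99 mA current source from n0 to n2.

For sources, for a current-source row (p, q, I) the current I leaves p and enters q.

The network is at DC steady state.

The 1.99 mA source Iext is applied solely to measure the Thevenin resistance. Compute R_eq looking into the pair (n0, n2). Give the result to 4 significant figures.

R_eq = 0.9244 Ω

Apply KCL at each of the 4 non-ground nodes and solve the resulting linear system.
Node n1: branches {R2, R6, R7, R8, R13, R14, R15, R18} → V_1 = 0.001713
Node n2: branches {R1, R3, R6, R9, R10, R12, R14, R16, R17, Iext} → V_2 = 0.001840
Node n3: branches {R1, R5, R7, R9, R10, R13} → V_3 = 0.001093
Node n4: branches {R2, R4, R11, R12, R18} → V_4 = 0.0009438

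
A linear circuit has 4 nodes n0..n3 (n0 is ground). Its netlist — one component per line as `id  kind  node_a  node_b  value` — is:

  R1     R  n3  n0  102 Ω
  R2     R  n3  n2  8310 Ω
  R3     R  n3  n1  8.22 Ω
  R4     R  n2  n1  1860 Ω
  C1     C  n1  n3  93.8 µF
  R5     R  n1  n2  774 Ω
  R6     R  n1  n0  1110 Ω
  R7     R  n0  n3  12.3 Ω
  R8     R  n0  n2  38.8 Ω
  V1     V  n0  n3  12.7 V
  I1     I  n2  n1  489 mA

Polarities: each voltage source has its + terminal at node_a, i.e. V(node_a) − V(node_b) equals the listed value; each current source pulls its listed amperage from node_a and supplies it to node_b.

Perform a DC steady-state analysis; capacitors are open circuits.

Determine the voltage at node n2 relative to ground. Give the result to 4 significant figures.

-18.27 V

Element admittances at DC:
  Y(R1) = 0.009804 S between n3,n0
  Y(R2) = 0.0001203 S between n3,n2
  Y(R3) = 0.1217 S between n3,n1
  Y(R4) = 0.0005376 S between n2,n1
  Y(C1) = 0.000 S between n1,n3
  Y(R5) = 0.001292 S between n1,n2
  Y(R6) = 0.0009009 S between n1,n0
  Y(R7) = 0.08130 S between n0,n3
  Y(R8) = 0.02577 S between n0,n2
  V1: constraint V(n0)−V(n3) = 12.7
  I1: injects 0.489 A into n1 (from n2)
Assemble and solve the 4×4 MNA system:
  V(n1)=-8.759  V(n2)=-18.27  V(n3)=-12.70
  i(V1)=-1.636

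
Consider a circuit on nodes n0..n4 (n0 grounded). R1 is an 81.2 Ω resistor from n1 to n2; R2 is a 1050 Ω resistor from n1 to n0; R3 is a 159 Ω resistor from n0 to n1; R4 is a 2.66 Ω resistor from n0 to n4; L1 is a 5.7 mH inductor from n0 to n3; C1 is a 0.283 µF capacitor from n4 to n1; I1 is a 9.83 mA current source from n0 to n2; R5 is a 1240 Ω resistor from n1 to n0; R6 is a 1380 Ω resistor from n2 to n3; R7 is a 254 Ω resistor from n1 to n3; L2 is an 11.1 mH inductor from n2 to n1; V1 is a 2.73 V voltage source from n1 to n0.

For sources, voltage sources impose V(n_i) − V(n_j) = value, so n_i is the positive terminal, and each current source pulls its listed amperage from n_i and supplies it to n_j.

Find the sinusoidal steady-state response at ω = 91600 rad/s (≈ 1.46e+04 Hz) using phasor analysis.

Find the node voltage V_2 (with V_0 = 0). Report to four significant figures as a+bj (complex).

Element admittances at ω=91600 rad/s:
  Y(R1) = 0.01232+0.000j S between n1,n2
  Y(R2) = 0.0009524+0.000j S between n1,n0
  Y(R3) = 0.006289+0.000j S between n0,n1
  Y(R4) = 0.3759+0.000j S between n0,n4
  Y(L1) = 0.000-0.001915j S between n0,n3
  Y(C1) = 0.000+0.02592j S between n4,n1
  I1: injects 0.00983 A into n2 (from n0)
  Y(R5) = 0.0008065+0.000j S between n1,n0
  Y(R6) = 0.0007246+0.000j S between n2,n3
  Y(R7) = 0.003937+0.000j S between n1,n3
  Y(L2) = 0.000-0.0009835j S between n2,n1
  V1: constraint V(n1)−V(n0) = 2.73
Assemble and solve the 5×5 MNA system:
  V(n1)=2.730+0.000j  V(n2)=3.459+0.1113j  V(n3)=2.427+1.014j  V(n4)=0.01292+0.1874j
  i(V1)=-0.01894-0.06579j

3.459+0.1113j V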